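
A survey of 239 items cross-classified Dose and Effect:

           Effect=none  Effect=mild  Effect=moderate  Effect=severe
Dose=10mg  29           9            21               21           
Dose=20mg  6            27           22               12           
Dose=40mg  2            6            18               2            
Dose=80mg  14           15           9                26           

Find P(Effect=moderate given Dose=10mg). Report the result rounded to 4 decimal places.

Total with Dose=10mg: 29 + 9 + 21 + 21 = 80.
P(Effect=moderate | Dose=10mg) = 21/80 = 0.2625.

0.2625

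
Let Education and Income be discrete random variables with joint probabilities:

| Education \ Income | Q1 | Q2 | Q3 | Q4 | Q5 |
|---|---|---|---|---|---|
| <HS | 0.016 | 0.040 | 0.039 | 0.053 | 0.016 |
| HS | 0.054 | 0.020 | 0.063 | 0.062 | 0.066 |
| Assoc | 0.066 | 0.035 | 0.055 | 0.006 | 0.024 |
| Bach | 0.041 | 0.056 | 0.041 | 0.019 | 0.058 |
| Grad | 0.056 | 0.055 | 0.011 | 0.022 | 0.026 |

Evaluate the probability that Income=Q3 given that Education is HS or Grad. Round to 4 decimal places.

0.1701

P(Education=HS) = 0.054 + 0.020 + 0.063 + 0.062 + 0.066 = 0.265.
P(Education=Grad) = 0.056 + 0.055 + 0.011 + 0.022 + 0.026 = 0.170.
P(Education ∈ {HS, Grad}) = 0.265 + 0.170 = 0.435; P(Income=Q3, Education ∈ {HS, Grad}) = 0.063 + 0.011 = 0.074.
P(Income=Q3 | Education ∈ {HS, Grad}) = 0.074/0.435 = 0.1701.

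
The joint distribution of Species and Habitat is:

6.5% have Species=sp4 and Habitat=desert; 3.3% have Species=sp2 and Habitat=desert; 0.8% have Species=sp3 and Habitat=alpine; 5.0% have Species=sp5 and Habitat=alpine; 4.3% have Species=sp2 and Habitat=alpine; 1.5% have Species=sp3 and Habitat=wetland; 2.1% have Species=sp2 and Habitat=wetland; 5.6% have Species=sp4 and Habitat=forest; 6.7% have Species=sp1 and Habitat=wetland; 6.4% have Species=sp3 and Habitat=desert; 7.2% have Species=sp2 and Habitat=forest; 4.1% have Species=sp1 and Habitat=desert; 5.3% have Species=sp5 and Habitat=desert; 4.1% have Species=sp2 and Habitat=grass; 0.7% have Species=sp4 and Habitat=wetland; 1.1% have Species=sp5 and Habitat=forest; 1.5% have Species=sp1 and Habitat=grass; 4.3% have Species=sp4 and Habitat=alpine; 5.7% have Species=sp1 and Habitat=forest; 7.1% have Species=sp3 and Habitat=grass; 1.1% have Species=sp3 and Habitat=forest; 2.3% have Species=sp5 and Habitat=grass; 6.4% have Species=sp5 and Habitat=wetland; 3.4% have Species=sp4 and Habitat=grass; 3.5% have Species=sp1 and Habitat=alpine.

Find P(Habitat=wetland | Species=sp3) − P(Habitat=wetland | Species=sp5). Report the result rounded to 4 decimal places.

-0.2297

P(Species=sp3) = 0.011 + 0.071 + 0.015 + 0.064 + 0.008 = 0.169; P(Habitat=wetland | Species=sp3) = 0.015/0.169 = 0.08876.
P(Species=sp5) = 0.011 + 0.023 + 0.064 + 0.053 + 0.050 = 0.201; P(Habitat=wetland | Species=sp5) = 0.064/0.201 = 0.31841.
Difference = -0.2297.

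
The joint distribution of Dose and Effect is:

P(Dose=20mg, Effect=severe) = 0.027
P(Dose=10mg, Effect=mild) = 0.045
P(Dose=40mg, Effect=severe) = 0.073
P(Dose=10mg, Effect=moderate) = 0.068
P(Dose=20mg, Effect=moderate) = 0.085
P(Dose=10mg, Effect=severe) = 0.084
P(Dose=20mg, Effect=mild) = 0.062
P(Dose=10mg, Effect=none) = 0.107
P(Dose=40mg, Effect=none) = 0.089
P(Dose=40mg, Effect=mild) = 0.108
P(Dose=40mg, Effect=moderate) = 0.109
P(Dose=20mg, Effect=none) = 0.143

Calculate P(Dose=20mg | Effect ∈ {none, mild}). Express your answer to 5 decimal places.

P(Effect=none) = 0.107 + 0.143 + 0.089 = 0.339.
P(Effect=mild) = 0.045 + 0.062 + 0.108 = 0.215.
P(Effect ∈ {none, mild}) = 0.339 + 0.215 = 0.554; P(Dose=20mg, Effect ∈ {none, mild}) = 0.143 + 0.062 = 0.205.
P(Dose=20mg | Effect ∈ {none, mild}) = 0.205/0.554 = 0.37004.

0.37004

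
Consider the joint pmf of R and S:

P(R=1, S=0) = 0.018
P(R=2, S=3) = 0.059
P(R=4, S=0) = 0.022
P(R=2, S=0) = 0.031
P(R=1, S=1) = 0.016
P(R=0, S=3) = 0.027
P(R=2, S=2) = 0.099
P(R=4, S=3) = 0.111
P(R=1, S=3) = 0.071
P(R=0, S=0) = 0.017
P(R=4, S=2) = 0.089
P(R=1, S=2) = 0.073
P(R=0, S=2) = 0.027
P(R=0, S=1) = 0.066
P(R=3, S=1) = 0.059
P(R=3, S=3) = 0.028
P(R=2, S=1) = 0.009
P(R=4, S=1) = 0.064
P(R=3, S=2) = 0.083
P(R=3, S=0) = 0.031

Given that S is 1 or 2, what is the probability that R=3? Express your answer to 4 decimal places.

P(S=1) = 0.066 + 0.016 + 0.009 + 0.059 + 0.064 = 0.214.
P(S=2) = 0.027 + 0.073 + 0.099 + 0.083 + 0.089 = 0.371.
P(S ∈ {1, 2}) = 0.214 + 0.371 = 0.585; P(R=3, S ∈ {1, 2}) = 0.059 + 0.083 = 0.142.
P(R=3 | S ∈ {1, 2}) = 0.142/0.585 = 0.2427.

0.2427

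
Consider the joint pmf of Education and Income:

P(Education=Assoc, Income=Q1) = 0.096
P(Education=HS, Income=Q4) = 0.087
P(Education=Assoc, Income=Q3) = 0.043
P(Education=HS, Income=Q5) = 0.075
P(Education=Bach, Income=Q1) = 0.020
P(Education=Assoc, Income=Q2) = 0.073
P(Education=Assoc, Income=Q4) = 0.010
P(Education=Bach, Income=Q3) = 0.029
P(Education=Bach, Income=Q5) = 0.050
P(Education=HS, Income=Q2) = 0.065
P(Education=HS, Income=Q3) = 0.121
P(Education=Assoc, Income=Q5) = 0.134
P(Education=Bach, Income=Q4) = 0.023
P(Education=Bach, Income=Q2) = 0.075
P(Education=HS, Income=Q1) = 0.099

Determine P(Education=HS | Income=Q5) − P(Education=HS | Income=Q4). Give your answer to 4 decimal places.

P(Income=Q5) = 0.075 + 0.134 + 0.050 = 0.259; P(Education=HS | Income=Q5) = 0.075/0.259 = 0.28958.
P(Income=Q4) = 0.087 + 0.010 + 0.023 = 0.120; P(Education=HS | Income=Q4) = 0.087/0.120 = 0.72500.
Difference = -0.4354.

-0.4354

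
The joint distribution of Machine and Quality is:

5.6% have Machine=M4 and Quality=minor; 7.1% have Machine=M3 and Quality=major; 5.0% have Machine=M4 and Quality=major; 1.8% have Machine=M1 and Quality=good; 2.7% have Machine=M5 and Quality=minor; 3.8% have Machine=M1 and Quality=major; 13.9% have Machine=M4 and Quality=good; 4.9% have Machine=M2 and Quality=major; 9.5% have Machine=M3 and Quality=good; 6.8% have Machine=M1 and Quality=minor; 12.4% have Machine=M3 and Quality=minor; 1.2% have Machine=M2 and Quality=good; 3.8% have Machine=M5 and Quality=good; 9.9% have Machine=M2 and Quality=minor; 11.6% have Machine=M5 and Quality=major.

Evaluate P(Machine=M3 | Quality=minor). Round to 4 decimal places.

P(Quality=minor) = 0.068 + 0.099 + 0.124 + 0.056 + 0.027 = 0.374.
P(Machine=M3 | Quality=minor) = 0.124/0.374 = 0.3316.

0.3316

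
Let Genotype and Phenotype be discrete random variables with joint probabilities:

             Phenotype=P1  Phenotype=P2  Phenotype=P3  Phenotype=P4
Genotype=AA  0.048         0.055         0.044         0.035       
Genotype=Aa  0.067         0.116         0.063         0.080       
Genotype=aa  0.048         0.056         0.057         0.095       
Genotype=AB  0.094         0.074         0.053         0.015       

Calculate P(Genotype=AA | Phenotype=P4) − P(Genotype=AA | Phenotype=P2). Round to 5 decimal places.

P(Phenotype=P4) = 0.035 + 0.080 + 0.095 + 0.015 = 0.225; P(Genotype=AA | Phenotype=P4) = 0.035/0.225 = 0.155556.
P(Phenotype=P2) = 0.055 + 0.116 + 0.056 + 0.074 = 0.301; P(Genotype=AA | Phenotype=P2) = 0.055/0.301 = 0.182724.
Difference = -0.02717.

-0.02717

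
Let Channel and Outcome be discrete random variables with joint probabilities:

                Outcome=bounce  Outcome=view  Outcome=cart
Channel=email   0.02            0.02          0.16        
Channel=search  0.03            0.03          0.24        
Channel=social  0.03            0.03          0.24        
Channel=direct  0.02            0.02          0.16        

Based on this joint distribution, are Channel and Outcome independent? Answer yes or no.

Every cell satisfies P(Channel,Outcome) = P(Channel)·P(Outcome). For instance P(Channel=search) = 0.30, P(Outcome=view) = 0.10, and 0.30×0.10 = 0.03 matches the joint entry. So Channel and Outcome are independent.

yes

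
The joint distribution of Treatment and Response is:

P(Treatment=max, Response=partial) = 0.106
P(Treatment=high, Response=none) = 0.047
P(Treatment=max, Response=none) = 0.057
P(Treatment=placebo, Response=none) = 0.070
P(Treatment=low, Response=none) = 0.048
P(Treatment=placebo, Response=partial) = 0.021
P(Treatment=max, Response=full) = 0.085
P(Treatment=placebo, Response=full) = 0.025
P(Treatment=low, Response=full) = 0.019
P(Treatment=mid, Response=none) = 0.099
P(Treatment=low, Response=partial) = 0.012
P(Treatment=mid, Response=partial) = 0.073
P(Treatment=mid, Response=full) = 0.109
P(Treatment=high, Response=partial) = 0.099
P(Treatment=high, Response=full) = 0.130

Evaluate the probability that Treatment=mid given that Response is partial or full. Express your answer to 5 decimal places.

P(Response=partial) = 0.021 + 0.012 + 0.073 + 0.099 + 0.106 = 0.311.
P(Response=full) = 0.025 + 0.019 + 0.109 + 0.130 + 0.085 = 0.368.
P(Response ∈ {partial, full}) = 0.311 + 0.368 = 0.679; P(Treatment=mid, Response ∈ {partial, full}) = 0.073 + 0.109 = 0.182.
P(Treatment=mid | Response ∈ {partial, full}) = 0.182/0.679 = 0.26804.

0.26804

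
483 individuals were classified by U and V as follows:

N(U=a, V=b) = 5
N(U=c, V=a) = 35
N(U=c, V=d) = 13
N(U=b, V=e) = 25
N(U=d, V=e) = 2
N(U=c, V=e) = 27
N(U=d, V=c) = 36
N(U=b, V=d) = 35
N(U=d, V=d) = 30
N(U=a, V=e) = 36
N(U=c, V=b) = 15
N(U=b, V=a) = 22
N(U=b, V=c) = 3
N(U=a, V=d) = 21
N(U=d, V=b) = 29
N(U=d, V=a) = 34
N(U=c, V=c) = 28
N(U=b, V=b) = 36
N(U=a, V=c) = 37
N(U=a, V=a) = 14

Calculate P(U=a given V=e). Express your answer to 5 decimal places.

Total with V=e: 36 + 25 + 27 + 2 = 90.
P(U=a | V=e) = 36/90 = 0.40000.

0.40000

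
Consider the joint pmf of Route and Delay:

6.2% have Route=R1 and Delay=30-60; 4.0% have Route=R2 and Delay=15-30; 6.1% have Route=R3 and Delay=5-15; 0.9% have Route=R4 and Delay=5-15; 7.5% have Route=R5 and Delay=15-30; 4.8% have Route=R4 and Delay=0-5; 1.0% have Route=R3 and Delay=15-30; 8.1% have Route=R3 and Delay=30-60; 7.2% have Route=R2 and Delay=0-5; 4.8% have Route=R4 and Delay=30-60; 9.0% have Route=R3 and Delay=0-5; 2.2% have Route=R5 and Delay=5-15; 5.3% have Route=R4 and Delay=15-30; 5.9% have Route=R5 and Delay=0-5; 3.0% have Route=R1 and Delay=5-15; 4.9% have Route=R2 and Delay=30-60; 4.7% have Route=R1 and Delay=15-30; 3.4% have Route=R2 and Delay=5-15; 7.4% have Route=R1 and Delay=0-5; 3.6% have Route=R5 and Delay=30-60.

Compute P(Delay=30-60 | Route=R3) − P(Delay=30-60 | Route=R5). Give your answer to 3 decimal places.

P(Route=R3) = 0.090 + 0.061 + 0.010 + 0.081 = 0.242; P(Delay=30-60 | Route=R3) = 0.081/0.242 = 0.3347.
P(Route=R5) = 0.059 + 0.022 + 0.075 + 0.036 = 0.192; P(Delay=30-60 | Route=R5) = 0.036/0.192 = 0.1875.
Difference = 0.147.

0.147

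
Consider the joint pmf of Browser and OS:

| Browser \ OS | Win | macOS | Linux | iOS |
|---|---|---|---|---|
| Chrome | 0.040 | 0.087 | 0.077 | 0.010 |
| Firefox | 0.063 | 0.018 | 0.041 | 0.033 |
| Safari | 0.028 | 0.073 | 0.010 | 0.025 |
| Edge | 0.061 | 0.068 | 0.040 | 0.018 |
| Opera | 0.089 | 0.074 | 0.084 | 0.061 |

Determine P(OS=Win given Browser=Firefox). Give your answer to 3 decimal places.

P(Browser=Firefox) = 0.063 + 0.018 + 0.041 + 0.033 = 0.155.
P(OS=Win | Browser=Firefox) = 0.063/0.155 = 0.406.

0.406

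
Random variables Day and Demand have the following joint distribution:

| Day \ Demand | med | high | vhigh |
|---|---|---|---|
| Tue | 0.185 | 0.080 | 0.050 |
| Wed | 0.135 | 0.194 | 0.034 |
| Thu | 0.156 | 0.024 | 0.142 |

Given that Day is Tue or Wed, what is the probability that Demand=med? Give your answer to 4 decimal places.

0.4720

P(Day=Tue) = 0.185 + 0.080 + 0.050 = 0.315.
P(Day=Wed) = 0.135 + 0.194 + 0.034 = 0.363.
P(Day ∈ {Tue, Wed}) = 0.315 + 0.363 = 0.678; P(Demand=med, Day ∈ {Tue, Wed}) = 0.185 + 0.135 = 0.320.
P(Demand=med | Day ∈ {Tue, Wed}) = 0.320/0.678 = 0.4720.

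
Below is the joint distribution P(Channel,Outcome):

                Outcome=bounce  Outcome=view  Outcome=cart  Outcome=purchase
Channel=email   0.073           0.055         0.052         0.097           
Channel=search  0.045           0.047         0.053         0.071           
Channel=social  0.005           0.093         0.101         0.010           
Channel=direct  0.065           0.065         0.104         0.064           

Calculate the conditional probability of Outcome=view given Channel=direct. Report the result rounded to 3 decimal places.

P(Channel=direct) = 0.065 + 0.065 + 0.104 + 0.064 = 0.298.
P(Outcome=view | Channel=direct) = 0.065/0.298 = 0.218.

0.218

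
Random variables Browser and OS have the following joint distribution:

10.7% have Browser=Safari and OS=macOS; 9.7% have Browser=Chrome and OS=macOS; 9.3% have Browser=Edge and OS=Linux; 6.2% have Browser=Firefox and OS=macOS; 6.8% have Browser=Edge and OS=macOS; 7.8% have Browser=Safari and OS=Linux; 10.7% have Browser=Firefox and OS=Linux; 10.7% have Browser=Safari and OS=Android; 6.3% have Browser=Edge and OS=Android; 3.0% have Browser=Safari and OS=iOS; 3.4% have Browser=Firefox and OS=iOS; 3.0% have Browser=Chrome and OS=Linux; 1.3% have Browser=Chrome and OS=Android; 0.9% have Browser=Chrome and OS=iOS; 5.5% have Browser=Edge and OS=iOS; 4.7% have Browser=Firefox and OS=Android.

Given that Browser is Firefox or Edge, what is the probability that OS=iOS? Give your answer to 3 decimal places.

P(Browser=Firefox) = 0.062 + 0.107 + 0.034 + 0.047 = 0.250.
P(Browser=Edge) = 0.068 + 0.093 + 0.055 + 0.063 = 0.279.
P(Browser ∈ {Firefox, Edge}) = 0.250 + 0.279 = 0.529; P(OS=iOS, Browser ∈ {Firefox, Edge}) = 0.034 + 0.055 = 0.089.
P(OS=iOS | Browser ∈ {Firefox, Edge}) = 0.089/0.529 = 0.168.

0.168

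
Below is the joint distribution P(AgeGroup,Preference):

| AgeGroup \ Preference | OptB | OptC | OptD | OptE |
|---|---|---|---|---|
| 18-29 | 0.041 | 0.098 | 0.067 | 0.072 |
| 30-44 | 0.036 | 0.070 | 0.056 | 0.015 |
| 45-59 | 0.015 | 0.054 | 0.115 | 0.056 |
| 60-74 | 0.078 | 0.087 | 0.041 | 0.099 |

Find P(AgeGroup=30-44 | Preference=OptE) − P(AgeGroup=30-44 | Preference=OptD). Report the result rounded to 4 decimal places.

P(Preference=OptE) = 0.072 + 0.015 + 0.056 + 0.099 = 0.242; P(AgeGroup=30-44 | Preference=OptE) = 0.015/0.242 = 0.06198.
P(Preference=OptD) = 0.067 + 0.056 + 0.115 + 0.041 = 0.279; P(AgeGroup=30-44 | Preference=OptD) = 0.056/0.279 = 0.20072.
Difference = -0.1387.

-0.1387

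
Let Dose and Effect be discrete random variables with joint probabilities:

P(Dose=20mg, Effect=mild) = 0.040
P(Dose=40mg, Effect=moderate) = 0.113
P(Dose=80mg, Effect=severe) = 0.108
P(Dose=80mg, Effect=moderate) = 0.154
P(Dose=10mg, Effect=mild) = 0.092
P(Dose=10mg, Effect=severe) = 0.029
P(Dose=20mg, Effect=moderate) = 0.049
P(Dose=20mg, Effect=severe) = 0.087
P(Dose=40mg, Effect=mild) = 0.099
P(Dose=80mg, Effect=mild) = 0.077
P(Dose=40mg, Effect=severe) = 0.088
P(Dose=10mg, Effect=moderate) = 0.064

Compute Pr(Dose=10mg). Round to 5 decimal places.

P(Dose=10mg) = 0.092 + 0.064 + 0.029 = 0.185.

0.18500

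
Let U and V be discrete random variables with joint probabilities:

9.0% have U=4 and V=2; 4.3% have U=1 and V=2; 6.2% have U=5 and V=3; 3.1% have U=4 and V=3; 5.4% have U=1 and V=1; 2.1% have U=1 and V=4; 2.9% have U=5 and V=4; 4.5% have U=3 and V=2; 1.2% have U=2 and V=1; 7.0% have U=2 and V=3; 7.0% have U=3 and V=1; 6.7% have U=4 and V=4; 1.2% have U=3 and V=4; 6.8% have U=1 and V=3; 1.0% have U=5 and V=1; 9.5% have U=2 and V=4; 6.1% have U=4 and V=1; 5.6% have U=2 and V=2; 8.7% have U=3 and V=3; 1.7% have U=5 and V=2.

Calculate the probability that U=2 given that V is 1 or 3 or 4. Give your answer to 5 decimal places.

P(V=1) = 0.054 + 0.012 + 0.070 + 0.061 + 0.010 = 0.207.
P(V=3) = 0.068 + 0.070 + 0.087 + 0.031 + 0.062 = 0.318.
P(V=4) = 0.021 + 0.095 + 0.012 + 0.067 + 0.029 = 0.224.
P(V ∈ {1, 3, 4}) = 0.207 + 0.318 + 0.224 = 0.749; P(U=2, V ∈ {1, 3, 4}) = 0.012 + 0.070 + 0.095 = 0.177.
P(U=2 | V ∈ {1, 3, 4}) = 0.177/0.749 = 0.23632.

0.23632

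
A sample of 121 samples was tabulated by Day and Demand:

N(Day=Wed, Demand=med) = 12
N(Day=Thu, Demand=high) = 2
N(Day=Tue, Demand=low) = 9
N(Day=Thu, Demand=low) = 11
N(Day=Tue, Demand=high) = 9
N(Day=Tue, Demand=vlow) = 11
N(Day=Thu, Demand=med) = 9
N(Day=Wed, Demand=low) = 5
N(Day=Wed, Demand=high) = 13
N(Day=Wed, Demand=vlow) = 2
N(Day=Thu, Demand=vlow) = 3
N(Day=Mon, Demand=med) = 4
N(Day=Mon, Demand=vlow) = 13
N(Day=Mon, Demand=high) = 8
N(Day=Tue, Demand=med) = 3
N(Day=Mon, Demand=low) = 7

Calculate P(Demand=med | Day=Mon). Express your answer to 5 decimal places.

0.12500

Total with Day=Mon: 13 + 7 + 4 + 8 = 32.
P(Demand=med | Day=Mon) = 4/32 = 0.12500.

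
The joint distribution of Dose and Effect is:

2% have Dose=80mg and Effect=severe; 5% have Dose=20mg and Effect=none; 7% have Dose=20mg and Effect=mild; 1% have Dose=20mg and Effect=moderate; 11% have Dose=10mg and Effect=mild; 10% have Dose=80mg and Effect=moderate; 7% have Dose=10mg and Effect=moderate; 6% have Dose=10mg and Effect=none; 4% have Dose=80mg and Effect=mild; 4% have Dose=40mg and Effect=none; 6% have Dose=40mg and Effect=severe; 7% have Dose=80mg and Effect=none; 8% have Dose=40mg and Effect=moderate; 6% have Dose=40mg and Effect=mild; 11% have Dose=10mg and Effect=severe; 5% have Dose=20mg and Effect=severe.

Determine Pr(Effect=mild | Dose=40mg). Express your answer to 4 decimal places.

0.2500

P(Dose=40mg) = 0.04 + 0.06 + 0.08 + 0.06 = 0.24.
P(Effect=mild | Dose=40mg) = 0.06/0.24 = 0.2500.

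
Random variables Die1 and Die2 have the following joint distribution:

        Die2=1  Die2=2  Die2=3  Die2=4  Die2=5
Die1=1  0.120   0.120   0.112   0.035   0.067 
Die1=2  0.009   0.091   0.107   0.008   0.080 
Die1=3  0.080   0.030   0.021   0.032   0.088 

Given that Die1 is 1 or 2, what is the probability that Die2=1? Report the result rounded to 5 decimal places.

P(Die1=1) = 0.120 + 0.120 + 0.112 + 0.035 + 0.067 = 0.454.
P(Die1=2) = 0.009 + 0.091 + 0.107 + 0.008 + 0.080 = 0.295.
P(Die1 ∈ {1, 2}) = 0.454 + 0.295 = 0.749; P(Die2=1, Die1 ∈ {1, 2}) = 0.120 + 0.009 = 0.129.
P(Die2=1 | Die1 ∈ {1, 2}) = 0.129/0.749 = 0.17223.

0.17223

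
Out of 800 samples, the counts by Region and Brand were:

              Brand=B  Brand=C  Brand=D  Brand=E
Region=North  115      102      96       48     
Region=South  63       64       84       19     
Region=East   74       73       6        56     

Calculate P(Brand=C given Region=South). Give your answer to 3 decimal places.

0.278

Total with Region=South: 63 + 64 + 84 + 19 = 230.
P(Brand=C | Region=South) = 64/230 = 0.278.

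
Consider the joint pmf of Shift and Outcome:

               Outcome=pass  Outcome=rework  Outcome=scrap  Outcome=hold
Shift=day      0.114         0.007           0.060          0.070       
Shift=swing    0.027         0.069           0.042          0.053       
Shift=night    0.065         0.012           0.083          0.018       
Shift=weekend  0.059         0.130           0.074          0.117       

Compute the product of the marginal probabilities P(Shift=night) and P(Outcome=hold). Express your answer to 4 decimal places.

0.0459

P(Shift=night) = 0.065 + 0.012 + 0.083 + 0.018 = 0.178.
P(Outcome=hold) = 0.070 + 0.053 + 0.018 + 0.117 = 0.258.
Product: 0.178 × 0.258 = 0.0459.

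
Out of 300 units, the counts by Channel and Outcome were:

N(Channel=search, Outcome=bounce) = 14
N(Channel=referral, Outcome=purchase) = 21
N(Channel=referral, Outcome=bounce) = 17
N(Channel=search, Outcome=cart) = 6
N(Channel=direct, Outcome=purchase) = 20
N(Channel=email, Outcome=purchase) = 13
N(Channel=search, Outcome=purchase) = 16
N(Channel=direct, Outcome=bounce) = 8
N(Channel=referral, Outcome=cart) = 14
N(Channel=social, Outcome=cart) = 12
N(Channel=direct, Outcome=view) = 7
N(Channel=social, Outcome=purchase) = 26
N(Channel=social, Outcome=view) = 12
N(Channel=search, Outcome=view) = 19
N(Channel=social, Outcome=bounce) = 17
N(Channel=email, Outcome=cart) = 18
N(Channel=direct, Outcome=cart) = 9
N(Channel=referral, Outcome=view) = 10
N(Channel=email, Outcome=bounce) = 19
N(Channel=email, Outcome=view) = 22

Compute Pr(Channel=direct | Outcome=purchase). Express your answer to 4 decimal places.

Total with Outcome=purchase: 13 + 16 + 26 + 20 + 21 = 96.
P(Channel=direct | Outcome=purchase) = 20/96 = 0.2083.

0.2083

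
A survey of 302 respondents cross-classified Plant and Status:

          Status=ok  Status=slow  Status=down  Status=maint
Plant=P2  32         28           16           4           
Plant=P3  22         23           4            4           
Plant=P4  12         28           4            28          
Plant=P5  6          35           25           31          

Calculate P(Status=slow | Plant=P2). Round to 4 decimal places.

0.3500

Total with Plant=P2: 32 + 28 + 16 + 4 = 80.
P(Status=slow | Plant=P2) = 28/80 = 0.3500.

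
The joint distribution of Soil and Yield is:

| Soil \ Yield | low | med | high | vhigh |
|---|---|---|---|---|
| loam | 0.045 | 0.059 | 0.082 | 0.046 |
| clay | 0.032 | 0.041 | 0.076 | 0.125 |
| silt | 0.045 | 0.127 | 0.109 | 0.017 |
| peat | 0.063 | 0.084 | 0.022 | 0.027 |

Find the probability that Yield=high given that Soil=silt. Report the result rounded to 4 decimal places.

P(Soil=silt) = 0.045 + 0.127 + 0.109 + 0.017 = 0.298.
P(Yield=high | Soil=silt) = 0.109/0.298 = 0.3658.

0.3658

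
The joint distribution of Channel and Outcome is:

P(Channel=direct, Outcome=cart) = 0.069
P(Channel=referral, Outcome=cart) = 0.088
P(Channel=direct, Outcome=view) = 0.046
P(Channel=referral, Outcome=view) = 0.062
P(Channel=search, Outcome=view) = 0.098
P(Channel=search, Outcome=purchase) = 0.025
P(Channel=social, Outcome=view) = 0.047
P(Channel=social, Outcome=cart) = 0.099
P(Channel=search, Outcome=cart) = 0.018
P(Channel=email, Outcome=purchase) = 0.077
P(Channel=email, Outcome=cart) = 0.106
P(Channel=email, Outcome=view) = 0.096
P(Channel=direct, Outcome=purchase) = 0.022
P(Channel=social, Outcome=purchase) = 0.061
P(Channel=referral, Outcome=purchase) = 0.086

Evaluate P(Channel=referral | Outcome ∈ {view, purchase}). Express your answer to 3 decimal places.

0.239

P(Outcome=view) = 0.096 + 0.098 + 0.047 + 0.046 + 0.062 = 0.349.
P(Outcome=purchase) = 0.077 + 0.025 + 0.061 + 0.022 + 0.086 = 0.271.
P(Outcome ∈ {view, purchase}) = 0.349 + 0.271 = 0.620; P(Channel=referral, Outcome ∈ {view, purchase}) = 0.062 + 0.086 = 0.148.
P(Channel=referral | Outcome ∈ {view, purchase}) = 0.148/0.620 = 0.239.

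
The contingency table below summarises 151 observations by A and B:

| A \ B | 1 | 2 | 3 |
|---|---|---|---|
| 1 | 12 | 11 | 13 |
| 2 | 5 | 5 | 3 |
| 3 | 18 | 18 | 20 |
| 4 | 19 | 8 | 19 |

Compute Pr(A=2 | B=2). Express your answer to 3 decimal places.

Total with B=2: 11 + 5 + 18 + 8 = 42.
P(A=2 | B=2) = 5/42 = 0.119.

0.119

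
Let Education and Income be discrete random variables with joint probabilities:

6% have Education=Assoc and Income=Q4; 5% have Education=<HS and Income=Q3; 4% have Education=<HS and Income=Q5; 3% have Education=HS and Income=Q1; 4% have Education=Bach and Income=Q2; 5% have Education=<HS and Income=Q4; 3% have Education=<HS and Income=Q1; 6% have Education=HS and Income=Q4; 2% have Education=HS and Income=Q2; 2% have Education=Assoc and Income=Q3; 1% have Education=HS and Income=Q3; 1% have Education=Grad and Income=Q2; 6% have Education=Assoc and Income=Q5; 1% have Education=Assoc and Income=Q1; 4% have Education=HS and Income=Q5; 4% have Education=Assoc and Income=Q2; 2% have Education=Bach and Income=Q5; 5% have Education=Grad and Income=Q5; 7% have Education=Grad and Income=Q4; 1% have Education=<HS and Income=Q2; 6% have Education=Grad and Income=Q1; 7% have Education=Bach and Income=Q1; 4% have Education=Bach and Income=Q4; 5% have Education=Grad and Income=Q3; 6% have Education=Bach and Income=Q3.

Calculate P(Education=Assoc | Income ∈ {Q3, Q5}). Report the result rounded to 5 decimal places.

P(Income=Q3) = 0.05 + 0.01 + 0.02 + 0.06 + 0.05 = 0.19.
P(Income=Q5) = 0.04 + 0.04 + 0.06 + 0.02 + 0.05 = 0.21.
P(Income ∈ {Q3, Q5}) = 0.19 + 0.21 = 0.40; P(Education=Assoc, Income ∈ {Q3, Q5}) = 0.02 + 0.06 = 0.08.
P(Education=Assoc | Income ∈ {Q3, Q5}) = 0.08/0.40 = 0.20000.

0.20000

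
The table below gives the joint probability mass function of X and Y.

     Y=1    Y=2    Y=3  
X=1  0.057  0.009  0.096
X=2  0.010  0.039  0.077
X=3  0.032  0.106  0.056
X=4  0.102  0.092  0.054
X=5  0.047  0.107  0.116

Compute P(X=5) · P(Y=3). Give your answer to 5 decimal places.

P(X=5) = 0.047 + 0.107 + 0.116 = 0.270.
P(Y=3) = 0.096 + 0.077 + 0.056 + 0.054 + 0.116 = 0.399.
Product: 0.270 × 0.399 = 0.10773.

0.10773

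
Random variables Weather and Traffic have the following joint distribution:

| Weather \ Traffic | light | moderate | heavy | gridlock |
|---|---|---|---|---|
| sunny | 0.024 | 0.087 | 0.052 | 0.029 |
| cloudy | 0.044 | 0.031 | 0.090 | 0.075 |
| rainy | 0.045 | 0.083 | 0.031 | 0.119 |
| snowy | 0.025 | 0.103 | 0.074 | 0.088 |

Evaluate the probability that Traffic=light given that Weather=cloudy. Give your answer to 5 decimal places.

P(Weather=cloudy) = 0.044 + 0.031 + 0.090 + 0.075 = 0.240.
P(Traffic=light | Weather=cloudy) = 0.044/0.240 = 0.18333.

0.18333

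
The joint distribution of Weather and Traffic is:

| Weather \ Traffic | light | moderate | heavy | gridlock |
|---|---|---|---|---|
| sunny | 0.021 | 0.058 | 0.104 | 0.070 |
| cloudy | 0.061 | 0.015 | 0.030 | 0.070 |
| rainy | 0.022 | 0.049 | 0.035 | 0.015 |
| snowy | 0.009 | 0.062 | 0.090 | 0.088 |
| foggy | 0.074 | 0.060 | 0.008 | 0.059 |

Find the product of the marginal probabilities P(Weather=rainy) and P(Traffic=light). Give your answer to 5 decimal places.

0.02263

P(Weather=rainy) = 0.022 + 0.049 + 0.035 + 0.015 = 0.121.
P(Traffic=light) = 0.021 + 0.061 + 0.022 + 0.009 + 0.074 = 0.187.
Product: 0.121 × 0.187 = 0.02263.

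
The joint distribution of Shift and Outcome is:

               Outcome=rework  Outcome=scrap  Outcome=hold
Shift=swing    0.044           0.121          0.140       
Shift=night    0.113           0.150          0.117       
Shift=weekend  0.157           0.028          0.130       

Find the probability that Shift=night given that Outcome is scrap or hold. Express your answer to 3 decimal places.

P(Outcome=scrap) = 0.121 + 0.150 + 0.028 = 0.299.
P(Outcome=hold) = 0.140 + 0.117 + 0.130 = 0.387.
P(Outcome ∈ {scrap, hold}) = 0.299 + 0.387 = 0.686; P(Shift=night, Outcome ∈ {scrap, hold}) = 0.150 + 0.117 = 0.267.
P(Shift=night | Outcome ∈ {scrap, hold}) = 0.267/0.686 = 0.389.

0.389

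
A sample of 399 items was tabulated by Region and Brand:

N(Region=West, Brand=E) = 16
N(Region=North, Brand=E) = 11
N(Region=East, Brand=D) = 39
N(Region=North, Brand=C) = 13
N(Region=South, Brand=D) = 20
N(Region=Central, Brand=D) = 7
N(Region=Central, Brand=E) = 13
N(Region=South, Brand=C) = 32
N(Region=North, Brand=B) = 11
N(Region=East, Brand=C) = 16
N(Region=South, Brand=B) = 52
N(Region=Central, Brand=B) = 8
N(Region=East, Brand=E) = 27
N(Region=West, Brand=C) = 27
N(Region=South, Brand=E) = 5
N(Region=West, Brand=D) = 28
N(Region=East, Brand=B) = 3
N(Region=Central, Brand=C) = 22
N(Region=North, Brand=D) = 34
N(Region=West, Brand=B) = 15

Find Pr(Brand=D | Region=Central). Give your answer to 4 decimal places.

Total with Region=Central: 8 + 22 + 7 + 13 = 50.
P(Brand=D | Region=Central) = 7/50 = 0.1400.

0.1400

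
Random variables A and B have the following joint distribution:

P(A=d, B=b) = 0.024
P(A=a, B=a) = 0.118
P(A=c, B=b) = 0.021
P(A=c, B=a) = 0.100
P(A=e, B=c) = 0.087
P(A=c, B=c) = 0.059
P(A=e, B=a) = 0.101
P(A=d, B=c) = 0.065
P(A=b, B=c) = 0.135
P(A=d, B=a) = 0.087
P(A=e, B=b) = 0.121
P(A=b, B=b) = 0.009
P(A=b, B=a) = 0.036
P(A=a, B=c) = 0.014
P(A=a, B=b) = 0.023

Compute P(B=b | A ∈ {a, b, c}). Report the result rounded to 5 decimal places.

P(A=a) = 0.118 + 0.023 + 0.014 = 0.155.
P(A=b) = 0.036 + 0.009 + 0.135 = 0.180.
P(A=c) = 0.100 + 0.021 + 0.059 = 0.180.
P(A ∈ {a, b, c}) = 0.155 + 0.180 + 0.180 = 0.515; P(B=b, A ∈ {a, b, c}) = 0.023 + 0.009 + 0.021 = 0.053.
P(B=b | A ∈ {a, b, c}) = 0.053/0.515 = 0.10291.

0.10291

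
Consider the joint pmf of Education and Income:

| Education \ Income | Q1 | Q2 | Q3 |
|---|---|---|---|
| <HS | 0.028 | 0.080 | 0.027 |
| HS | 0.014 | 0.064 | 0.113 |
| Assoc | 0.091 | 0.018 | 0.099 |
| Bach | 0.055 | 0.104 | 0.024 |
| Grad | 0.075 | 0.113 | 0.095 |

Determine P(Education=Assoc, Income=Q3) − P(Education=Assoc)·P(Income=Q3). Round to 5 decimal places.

P(Education=Assoc) = 0.091 + 0.018 + 0.099 = 0.208.
P(Income=Q3) = 0.027 + 0.113 + 0.099 + 0.024 + 0.095 = 0.358.
P(Education=Assoc, Income=Q3) − P(Education=Assoc)P(Income=Q3) = 0.099 − 0.208×0.358 = 0.02454.

0.02454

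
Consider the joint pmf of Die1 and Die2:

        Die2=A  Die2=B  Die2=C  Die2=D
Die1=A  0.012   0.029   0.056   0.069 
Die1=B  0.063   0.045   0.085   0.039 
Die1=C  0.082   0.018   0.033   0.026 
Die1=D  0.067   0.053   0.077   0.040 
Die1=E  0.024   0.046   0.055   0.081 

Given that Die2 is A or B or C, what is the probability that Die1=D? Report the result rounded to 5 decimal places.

P(Die2=A) = 0.012 + 0.063 + 0.082 + 0.067 + 0.024 = 0.248.
P(Die2=B) = 0.029 + 0.045 + 0.018 + 0.053 + 0.046 = 0.191.
P(Die2=C) = 0.056 + 0.085 + 0.033 + 0.077 + 0.055 = 0.306.
P(Die2 ∈ {A, B, C}) = 0.248 + 0.191 + 0.306 = 0.745; P(Die1=D, Die2 ∈ {A, B, C}) = 0.067 + 0.053 + 0.077 = 0.197.
P(Die1=D | Die2 ∈ {A, B, C}) = 0.197/0.745 = 0.26443.

0.26443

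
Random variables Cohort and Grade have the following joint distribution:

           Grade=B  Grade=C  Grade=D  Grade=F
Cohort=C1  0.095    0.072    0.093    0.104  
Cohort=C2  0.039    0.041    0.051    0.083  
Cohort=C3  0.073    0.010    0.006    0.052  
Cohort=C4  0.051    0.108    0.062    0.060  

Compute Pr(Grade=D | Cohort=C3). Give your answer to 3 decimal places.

0.043

P(Cohort=C3) = 0.073 + 0.010 + 0.006 + 0.052 = 0.141.
P(Grade=D | Cohort=C3) = 0.006/0.141 = 0.043.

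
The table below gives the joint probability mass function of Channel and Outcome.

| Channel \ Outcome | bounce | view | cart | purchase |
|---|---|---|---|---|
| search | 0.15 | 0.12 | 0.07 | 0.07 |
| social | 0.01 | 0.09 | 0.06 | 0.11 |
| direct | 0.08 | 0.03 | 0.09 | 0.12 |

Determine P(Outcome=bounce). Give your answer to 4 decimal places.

0.2400

P(Outcome=bounce) = 0.15 + 0.01 + 0.08 = 0.24.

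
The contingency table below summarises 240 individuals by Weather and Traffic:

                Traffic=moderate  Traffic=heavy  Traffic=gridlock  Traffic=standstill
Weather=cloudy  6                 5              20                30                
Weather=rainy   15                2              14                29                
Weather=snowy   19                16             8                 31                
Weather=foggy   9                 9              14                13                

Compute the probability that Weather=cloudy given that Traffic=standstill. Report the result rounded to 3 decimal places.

Total with Traffic=standstill: 30 + 29 + 31 + 13 = 103.
P(Weather=cloudy | Traffic=standstill) = 30/103 = 0.291.

0.291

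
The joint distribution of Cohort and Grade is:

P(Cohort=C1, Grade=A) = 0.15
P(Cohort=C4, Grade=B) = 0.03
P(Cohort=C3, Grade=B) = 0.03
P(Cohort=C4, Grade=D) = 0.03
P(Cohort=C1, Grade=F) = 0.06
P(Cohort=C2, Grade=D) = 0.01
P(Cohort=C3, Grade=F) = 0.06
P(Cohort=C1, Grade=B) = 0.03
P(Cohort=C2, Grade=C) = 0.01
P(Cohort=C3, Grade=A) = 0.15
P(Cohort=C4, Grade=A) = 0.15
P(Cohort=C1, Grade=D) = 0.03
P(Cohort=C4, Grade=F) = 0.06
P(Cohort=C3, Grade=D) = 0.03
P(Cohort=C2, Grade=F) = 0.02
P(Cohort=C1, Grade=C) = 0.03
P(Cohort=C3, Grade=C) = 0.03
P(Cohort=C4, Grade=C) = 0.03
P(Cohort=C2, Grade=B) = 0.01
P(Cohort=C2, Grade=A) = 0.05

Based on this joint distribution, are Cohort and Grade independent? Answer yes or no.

Every cell satisfies P(Cohort,Grade) = P(Cohort)·P(Grade). For instance P(Cohort=C3) = 0.30, P(Grade=B) = 0.10, and 0.30×0.10 = 0.03 matches the joint entry. So Cohort and Grade are independent.

yes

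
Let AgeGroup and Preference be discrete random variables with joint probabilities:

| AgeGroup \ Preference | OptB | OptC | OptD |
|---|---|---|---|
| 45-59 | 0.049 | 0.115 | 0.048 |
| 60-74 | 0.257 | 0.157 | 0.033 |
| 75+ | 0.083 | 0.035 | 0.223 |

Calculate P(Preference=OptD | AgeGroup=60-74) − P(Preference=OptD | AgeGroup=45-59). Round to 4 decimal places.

-0.1526

P(AgeGroup=60-74) = 0.257 + 0.157 + 0.033 = 0.447; P(Preference=OptD | AgeGroup=60-74) = 0.033/0.447 = 0.07383.
P(AgeGroup=45-59) = 0.049 + 0.115 + 0.048 = 0.212; P(Preference=OptD | AgeGroup=45-59) = 0.048/0.212 = 0.22642.
Difference = -0.1526.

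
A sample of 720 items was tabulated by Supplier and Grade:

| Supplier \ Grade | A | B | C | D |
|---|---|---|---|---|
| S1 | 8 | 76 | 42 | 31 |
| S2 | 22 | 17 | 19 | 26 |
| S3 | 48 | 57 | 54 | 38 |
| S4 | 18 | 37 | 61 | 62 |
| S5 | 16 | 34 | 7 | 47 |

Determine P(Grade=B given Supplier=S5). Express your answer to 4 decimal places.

Total with Supplier=S5: 16 + 34 + 7 + 47 = 104.
P(Grade=B | Supplier=S5) = 34/104 = 0.3269.

0.3269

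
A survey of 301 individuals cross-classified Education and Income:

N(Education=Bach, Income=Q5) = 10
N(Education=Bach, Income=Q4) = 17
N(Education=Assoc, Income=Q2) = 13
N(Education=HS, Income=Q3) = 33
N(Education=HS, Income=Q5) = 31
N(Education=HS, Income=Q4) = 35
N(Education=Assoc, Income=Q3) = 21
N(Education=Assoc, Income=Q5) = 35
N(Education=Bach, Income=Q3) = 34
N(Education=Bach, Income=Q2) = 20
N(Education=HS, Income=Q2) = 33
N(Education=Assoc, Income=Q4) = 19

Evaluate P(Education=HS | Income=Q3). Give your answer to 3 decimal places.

Total with Income=Q3: 33 + 21 + 34 = 88.
P(Education=HS | Income=Q3) = 33/88 = 0.375.

0.375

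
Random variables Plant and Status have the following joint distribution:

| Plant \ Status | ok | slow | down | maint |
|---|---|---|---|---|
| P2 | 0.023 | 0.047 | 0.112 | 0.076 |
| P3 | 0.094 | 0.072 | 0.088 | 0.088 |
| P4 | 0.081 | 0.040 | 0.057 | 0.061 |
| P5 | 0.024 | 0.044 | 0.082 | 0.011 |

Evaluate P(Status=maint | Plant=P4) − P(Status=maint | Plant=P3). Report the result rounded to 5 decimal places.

P(Plant=P4) = 0.081 + 0.040 + 0.057 + 0.061 = 0.239; P(Status=maint | Plant=P4) = 0.061/0.239 = 0.255230.
P(Plant=P3) = 0.094 + 0.072 + 0.088 + 0.088 = 0.342; P(Status=maint | Plant=P3) = 0.088/0.342 = 0.257310.
Difference = -0.00208.

-0.00208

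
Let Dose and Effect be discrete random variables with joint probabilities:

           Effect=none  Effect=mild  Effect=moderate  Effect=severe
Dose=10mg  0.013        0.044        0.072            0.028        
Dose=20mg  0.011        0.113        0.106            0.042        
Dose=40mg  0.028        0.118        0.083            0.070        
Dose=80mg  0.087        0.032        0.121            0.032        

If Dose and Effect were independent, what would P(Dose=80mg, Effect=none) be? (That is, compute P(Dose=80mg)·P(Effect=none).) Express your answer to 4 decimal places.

0.0378

P(Dose=80mg) = 0.087 + 0.032 + 0.121 + 0.032 = 0.272.
P(Effect=none) = 0.013 + 0.011 + 0.028 + 0.087 = 0.139.
Product: 0.272 × 0.139 = 0.0378.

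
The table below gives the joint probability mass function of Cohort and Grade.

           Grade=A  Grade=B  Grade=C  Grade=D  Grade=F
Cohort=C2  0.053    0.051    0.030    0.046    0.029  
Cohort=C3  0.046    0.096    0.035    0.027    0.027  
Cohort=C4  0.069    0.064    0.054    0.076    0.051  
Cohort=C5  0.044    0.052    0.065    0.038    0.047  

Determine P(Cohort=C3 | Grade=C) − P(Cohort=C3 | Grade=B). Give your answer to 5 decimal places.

P(Grade=C) = 0.030 + 0.035 + 0.054 + 0.065 = 0.184; P(Cohort=C3 | Grade=C) = 0.035/0.184 = 0.190217.
P(Grade=B) = 0.051 + 0.096 + 0.064 + 0.052 = 0.263; P(Cohort=C3 | Grade=B) = 0.096/0.263 = 0.365019.
Difference = -0.17480.

-0.17480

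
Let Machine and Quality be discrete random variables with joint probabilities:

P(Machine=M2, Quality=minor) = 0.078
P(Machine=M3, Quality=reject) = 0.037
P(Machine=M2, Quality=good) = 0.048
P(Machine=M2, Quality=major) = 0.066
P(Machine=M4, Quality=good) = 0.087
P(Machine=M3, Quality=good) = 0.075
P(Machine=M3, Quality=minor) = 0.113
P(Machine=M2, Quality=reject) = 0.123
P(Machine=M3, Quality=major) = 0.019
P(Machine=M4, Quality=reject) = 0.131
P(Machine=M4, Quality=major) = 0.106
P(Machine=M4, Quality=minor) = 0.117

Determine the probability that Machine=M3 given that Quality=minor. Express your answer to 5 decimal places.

0.36688

P(Quality=minor) = 0.078 + 0.113 + 0.117 = 0.308.
P(Machine=M3 | Quality=minor) = 0.113/0.308 = 0.36688.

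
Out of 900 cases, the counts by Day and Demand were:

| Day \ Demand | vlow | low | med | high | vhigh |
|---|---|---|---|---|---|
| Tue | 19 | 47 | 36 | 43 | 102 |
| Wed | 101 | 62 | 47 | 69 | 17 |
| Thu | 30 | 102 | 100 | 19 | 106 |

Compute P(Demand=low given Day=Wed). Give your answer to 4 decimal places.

Total with Day=Wed: 101 + 62 + 47 + 69 + 17 = 296.
P(Demand=low | Day=Wed) = 62/296 = 0.2095.

0.2095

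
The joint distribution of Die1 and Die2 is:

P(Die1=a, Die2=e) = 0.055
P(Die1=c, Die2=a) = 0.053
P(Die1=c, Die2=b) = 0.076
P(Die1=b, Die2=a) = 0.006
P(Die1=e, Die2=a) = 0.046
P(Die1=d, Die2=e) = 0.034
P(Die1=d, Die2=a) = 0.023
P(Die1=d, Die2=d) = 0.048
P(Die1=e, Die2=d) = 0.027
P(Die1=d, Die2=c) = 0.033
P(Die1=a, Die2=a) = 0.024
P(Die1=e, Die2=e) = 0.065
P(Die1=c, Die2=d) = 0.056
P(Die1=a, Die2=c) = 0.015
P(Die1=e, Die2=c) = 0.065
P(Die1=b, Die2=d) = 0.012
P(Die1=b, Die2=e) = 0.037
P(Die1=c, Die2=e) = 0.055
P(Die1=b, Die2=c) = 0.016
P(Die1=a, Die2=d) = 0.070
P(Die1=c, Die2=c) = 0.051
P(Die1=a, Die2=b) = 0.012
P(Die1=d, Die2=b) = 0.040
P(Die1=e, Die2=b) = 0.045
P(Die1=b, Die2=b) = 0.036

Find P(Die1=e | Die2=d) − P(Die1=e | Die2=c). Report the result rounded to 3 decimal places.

-0.234

P(Die2=d) = 0.070 + 0.012 + 0.056 + 0.048 + 0.027 = 0.213; P(Die1=e | Die2=d) = 0.027/0.213 = 0.1268.
P(Die2=c) = 0.015 + 0.016 + 0.051 + 0.033 + 0.065 = 0.180; P(Die1=e | Die2=c) = 0.065/0.180 = 0.3611.
Difference = -0.234.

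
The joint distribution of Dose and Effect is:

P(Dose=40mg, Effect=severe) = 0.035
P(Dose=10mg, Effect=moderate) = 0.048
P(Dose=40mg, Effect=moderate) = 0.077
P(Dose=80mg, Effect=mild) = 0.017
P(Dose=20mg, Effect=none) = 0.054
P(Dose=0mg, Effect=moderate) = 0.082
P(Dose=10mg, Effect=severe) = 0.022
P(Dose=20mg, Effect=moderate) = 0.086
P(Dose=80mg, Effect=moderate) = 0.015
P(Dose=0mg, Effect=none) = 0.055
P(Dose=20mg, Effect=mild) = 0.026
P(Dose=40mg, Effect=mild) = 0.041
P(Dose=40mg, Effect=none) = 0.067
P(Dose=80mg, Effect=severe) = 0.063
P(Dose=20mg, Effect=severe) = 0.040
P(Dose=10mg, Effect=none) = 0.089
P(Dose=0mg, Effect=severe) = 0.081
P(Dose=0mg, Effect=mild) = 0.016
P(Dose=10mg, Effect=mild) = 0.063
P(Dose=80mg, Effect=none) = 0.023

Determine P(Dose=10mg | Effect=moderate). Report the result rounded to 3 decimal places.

P(Effect=moderate) = 0.082 + 0.048 + 0.086 + 0.077 + 0.015 = 0.308.
P(Dose=10mg | Effect=moderate) = 0.048/0.308 = 0.156.

0.156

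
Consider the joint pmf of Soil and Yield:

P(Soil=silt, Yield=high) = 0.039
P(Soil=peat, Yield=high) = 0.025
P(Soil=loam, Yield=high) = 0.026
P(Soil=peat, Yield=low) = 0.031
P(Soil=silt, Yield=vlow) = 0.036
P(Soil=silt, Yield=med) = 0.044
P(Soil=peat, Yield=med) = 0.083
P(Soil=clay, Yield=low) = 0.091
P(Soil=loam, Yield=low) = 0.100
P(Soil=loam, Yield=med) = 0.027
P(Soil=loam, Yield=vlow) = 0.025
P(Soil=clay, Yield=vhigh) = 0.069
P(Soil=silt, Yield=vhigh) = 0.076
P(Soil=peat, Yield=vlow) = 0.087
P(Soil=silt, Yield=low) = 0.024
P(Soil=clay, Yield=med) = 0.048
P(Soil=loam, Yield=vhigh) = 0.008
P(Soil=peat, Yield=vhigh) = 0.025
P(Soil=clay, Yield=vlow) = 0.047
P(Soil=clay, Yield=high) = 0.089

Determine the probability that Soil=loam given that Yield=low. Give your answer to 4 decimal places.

P(Yield=low) = 0.100 + 0.091 + 0.024 + 0.031 = 0.246.
P(Soil=loam | Yield=low) = 0.100/0.246 = 0.4065.

0.4065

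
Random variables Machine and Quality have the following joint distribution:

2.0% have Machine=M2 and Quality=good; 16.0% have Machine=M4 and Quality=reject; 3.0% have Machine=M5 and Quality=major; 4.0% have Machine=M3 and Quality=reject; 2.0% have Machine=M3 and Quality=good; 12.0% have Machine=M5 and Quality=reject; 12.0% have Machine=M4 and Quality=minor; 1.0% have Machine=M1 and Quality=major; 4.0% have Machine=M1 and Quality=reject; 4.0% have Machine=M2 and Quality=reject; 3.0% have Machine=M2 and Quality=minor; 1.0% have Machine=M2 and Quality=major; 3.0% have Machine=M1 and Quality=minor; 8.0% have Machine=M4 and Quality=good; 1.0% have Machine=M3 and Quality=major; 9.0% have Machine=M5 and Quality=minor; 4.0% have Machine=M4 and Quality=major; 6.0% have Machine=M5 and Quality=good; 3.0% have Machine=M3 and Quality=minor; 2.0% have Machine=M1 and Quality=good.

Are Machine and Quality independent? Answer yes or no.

yes

Every cell satisfies P(Machine,Quality) = P(Machine)·P(Quality). For instance P(Machine=M1) = 0.100, P(Quality=minor) = 0.300, and 0.100×0.300 = 0.030 matches the joint entry. So Machine and Quality are independent.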